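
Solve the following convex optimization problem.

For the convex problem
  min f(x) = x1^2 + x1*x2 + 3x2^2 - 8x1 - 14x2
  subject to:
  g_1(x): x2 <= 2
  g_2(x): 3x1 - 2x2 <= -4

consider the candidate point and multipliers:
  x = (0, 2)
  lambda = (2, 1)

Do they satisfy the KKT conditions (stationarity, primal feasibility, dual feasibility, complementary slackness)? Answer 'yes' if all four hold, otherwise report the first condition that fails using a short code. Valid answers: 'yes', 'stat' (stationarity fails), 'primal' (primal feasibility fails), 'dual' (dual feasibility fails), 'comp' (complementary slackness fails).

Gradient of f: grad f(x) = Q x + c = (-6, -2)
Constraint values g_i(x) = a_i^T x - b_i:
  g_1((0, 2)) = 0
  g_2((0, 2)) = 0
Stationarity residual: grad f(x) + sum_i lambda_i a_i = (-3, -2)
  -> stationarity FAILS
Primal feasibility (all g_i <= 0): OK
Dual feasibility (all lambda_i >= 0): OK
Complementary slackness (lambda_i * g_i(x) = 0 for all i): OK

Verdict: the first failing condition is stationarity -> stat.

stat


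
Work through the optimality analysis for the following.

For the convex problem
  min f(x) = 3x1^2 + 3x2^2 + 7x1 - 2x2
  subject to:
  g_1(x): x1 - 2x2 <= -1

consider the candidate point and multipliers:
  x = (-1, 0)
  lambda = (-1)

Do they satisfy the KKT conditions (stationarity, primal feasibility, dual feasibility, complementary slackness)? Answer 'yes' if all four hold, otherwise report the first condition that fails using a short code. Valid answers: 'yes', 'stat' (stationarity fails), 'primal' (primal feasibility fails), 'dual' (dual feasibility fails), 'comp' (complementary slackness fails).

Gradient of f: grad f(x) = Q x + c = (1, -2)
Constraint values g_i(x) = a_i^T x - b_i:
  g_1((-1, 0)) = 0
Stationarity residual: grad f(x) + sum_i lambda_i a_i = (0, 0)
  -> stationarity OK
Primal feasibility (all g_i <= 0): OK
Dual feasibility (all lambda_i >= 0): FAILS
Complementary slackness (lambda_i * g_i(x) = 0 for all i): OK

Verdict: the first failing condition is dual_feasibility -> dual.

dual


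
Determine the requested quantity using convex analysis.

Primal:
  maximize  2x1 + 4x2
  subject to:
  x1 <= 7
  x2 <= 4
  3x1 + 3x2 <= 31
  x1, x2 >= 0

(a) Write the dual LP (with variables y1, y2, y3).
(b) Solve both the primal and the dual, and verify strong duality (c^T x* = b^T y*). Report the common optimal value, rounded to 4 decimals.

The standard primal-dual pair for 'max c^T x s.t. A x <= b, x >= 0' is:
  Dual:  min b^T y  s.t.  A^T y >= c,  y >= 0.

So the dual LP is:
  minimize  7y1 + 4y2 + 31y3
  subject to:
    y1 + 3y3 >= 2
    y2 + 3y3 >= 4
    y1, y2, y3 >= 0

Solving the primal: x* = (6.3333, 4).
  primal value c^T x* = 28.6667.
Solving the dual: y* = (0, 2, 0.6667).
  dual value b^T y* = 28.6667.
Strong duality: c^T x* = b^T y*. Confirmed.

28.6667


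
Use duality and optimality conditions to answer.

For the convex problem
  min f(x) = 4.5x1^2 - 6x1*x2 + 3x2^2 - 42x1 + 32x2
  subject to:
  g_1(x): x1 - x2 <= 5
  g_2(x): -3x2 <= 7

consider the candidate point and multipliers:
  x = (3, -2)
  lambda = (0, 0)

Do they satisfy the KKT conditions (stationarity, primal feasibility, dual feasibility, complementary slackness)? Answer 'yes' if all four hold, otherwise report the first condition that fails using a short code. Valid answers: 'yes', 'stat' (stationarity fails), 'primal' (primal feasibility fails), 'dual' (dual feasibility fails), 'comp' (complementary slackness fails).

Gradient of f: grad f(x) = Q x + c = (-3, 2)
Constraint values g_i(x) = a_i^T x - b_i:
  g_1((3, -2)) = 0
  g_2((3, -2)) = -1
Stationarity residual: grad f(x) + sum_i lambda_i a_i = (-3, 2)
  -> stationarity FAILS
Primal feasibility (all g_i <= 0): OK
Dual feasibility (all lambda_i >= 0): OK
Complementary slackness (lambda_i * g_i(x) = 0 for all i): OK

Verdict: the first failing condition is stationarity -> stat.

stat


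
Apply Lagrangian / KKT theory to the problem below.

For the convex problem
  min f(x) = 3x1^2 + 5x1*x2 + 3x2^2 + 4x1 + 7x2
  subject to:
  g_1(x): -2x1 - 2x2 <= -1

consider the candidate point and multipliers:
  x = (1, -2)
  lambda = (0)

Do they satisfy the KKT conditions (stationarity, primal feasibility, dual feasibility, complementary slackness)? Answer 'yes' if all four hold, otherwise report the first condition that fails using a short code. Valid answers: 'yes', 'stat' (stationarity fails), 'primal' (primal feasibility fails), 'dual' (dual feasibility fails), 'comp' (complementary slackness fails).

Gradient of f: grad f(x) = Q x + c = (0, 0)
Constraint values g_i(x) = a_i^T x - b_i:
  g_1((1, -2)) = 3
Stationarity residual: grad f(x) + sum_i lambda_i a_i = (0, 0)
  -> stationarity OK
Primal feasibility (all g_i <= 0): FAILS
Dual feasibility (all lambda_i >= 0): OK
Complementary slackness (lambda_i * g_i(x) = 0 for all i): OK

Verdict: the first failing condition is primal_feasibility -> primal.

primal


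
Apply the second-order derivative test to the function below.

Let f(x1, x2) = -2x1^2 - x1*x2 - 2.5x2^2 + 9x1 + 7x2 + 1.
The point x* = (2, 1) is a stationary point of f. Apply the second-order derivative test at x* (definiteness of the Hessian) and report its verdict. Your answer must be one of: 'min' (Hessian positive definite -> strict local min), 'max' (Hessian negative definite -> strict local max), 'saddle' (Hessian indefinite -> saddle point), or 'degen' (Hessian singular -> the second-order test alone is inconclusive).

Compute the Hessian H = grad^2 f:
  H = [[-4, -1], [-1, -5]]
Verify stationarity: grad f(x*) = H x* + g = (0, 0).
Eigenvalues of H: -5.618, -3.382.
Both eigenvalues < 0, so H is negative definite -> x* is a strict local max.

max


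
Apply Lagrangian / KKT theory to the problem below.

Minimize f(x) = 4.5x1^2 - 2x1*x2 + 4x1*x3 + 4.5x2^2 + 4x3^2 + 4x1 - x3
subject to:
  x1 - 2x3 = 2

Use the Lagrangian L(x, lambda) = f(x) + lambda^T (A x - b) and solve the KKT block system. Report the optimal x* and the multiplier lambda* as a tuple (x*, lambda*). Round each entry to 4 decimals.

Form the Lagrangian:
  L(x, lambda) = (1/2) x^T Q x + c^T x + lambda^T (A x - b)
Stationarity (grad_x L = 0): Q x + c + A^T lambda = 0.
Primal feasibility: A x = b.

This gives the KKT block system:
  [ Q   A^T ] [ x     ]   [-c ]
  [ A    0  ] [ lambda ] = [ b ]

Solving the linear system:
  x*      = (0.3092, 0.0687, -0.8454)
  lambda* = (-3.2634)
  f(x*)   = 4.3044

x* = (0.3092, 0.0687, -0.8454), lambda* = (-3.2634)


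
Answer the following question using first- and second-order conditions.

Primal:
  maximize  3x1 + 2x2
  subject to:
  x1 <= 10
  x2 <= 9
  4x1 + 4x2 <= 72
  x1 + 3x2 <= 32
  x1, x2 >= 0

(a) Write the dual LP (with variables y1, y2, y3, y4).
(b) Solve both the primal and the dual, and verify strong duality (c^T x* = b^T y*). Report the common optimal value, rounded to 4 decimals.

The standard primal-dual pair for 'max c^T x s.t. A x <= b, x >= 0' is:
  Dual:  min b^T y  s.t.  A^T y >= c,  y >= 0.

So the dual LP is:
  minimize  10y1 + 9y2 + 72y3 + 32y4
  subject to:
    y1 + 4y3 + y4 >= 3
    y2 + 4y3 + 3y4 >= 2
    y1, y2, y3, y4 >= 0

Solving the primal: x* = (10, 7.3333).
  primal value c^T x* = 44.6667.
Solving the dual: y* = (2.3333, 0, 0, 0.6667).
  dual value b^T y* = 44.6667.
Strong duality: c^T x* = b^T y*. Confirmed.

44.6667


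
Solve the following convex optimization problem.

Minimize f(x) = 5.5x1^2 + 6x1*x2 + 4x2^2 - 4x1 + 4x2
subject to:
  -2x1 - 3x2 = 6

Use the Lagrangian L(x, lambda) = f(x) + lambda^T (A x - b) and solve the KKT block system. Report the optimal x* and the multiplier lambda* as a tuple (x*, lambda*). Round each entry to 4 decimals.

Form the Lagrangian:
  L(x, lambda) = (1/2) x^T Q x + c^T x + lambda^T (A x - b)
Stationarity (grad_x L = 0): Q x + c + A^T lambda = 0.
Primal feasibility: A x = b.

This gives the KKT block system:
  [ Q   A^T ] [ x     ]   [-c ]
  [ A    0  ] [ lambda ] = [ b ]

Solving the linear system:
  x*      = (1.2203, -2.8136)
  lambda* = (-3.7288)
  f(x*)   = 3.1186

x* = (1.2203, -2.8136), lambda* = (-3.7288)


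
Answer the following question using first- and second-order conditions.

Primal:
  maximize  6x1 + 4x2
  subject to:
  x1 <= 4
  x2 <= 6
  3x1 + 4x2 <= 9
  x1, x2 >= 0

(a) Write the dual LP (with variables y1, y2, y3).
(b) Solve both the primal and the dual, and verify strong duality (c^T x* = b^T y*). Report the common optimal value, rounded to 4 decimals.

The standard primal-dual pair for 'max c^T x s.t. A x <= b, x >= 0' is:
  Dual:  min b^T y  s.t.  A^T y >= c,  y >= 0.

So the dual LP is:
  minimize  4y1 + 6y2 + 9y3
  subject to:
    y1 + 3y3 >= 6
    y2 + 4y3 >= 4
    y1, y2, y3 >= 0

Solving the primal: x* = (3, 0).
  primal value c^T x* = 18.
Solving the dual: y* = (0, 0, 2).
  dual value b^T y* = 18.
Strong duality: c^T x* = b^T y*. Confirmed.

18


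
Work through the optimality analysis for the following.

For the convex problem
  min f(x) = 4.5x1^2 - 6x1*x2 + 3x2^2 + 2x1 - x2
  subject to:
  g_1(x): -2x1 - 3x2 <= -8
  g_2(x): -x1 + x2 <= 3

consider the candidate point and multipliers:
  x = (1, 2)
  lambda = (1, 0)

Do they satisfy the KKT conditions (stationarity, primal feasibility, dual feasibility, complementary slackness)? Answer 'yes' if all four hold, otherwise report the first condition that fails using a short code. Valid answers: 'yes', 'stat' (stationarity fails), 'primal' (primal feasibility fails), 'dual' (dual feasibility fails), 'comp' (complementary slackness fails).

Gradient of f: grad f(x) = Q x + c = (-1, 5)
Constraint values g_i(x) = a_i^T x - b_i:
  g_1((1, 2)) = 0
  g_2((1, 2)) = -2
Stationarity residual: grad f(x) + sum_i lambda_i a_i = (-3, 2)
  -> stationarity FAILS
Primal feasibility (all g_i <= 0): OK
Dual feasibility (all lambda_i >= 0): OK
Complementary slackness (lambda_i * g_i(x) = 0 for all i): OK

Verdict: the first failing condition is stationarity -> stat.

stat


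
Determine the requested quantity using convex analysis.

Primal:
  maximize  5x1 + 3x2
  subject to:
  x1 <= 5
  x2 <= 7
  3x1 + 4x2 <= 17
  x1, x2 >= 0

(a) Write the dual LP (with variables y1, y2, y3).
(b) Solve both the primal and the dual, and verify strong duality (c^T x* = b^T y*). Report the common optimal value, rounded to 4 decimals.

The standard primal-dual pair for 'max c^T x s.t. A x <= b, x >= 0' is:
  Dual:  min b^T y  s.t.  A^T y >= c,  y >= 0.

So the dual LP is:
  minimize  5y1 + 7y2 + 17y3
  subject to:
    y1 + 3y3 >= 5
    y2 + 4y3 >= 3
    y1, y2, y3 >= 0

Solving the primal: x* = (5, 0.5).
  primal value c^T x* = 26.5.
Solving the dual: y* = (2.75, 0, 0.75).
  dual value b^T y* = 26.5.
Strong duality: c^T x* = b^T y*. Confirmed.

26.5


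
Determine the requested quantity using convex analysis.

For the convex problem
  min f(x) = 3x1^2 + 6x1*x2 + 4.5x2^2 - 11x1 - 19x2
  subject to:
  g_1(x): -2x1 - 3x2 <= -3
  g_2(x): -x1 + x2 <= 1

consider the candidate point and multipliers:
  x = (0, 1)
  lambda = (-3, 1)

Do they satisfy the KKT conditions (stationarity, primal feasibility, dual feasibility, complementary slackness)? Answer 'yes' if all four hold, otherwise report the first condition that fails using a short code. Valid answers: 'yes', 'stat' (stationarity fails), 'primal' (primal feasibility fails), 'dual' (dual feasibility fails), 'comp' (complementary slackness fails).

Gradient of f: grad f(x) = Q x + c = (-5, -10)
Constraint values g_i(x) = a_i^T x - b_i:
  g_1((0, 1)) = 0
  g_2((0, 1)) = 0
Stationarity residual: grad f(x) + sum_i lambda_i a_i = (0, 0)
  -> stationarity OK
Primal feasibility (all g_i <= 0): OK
Dual feasibility (all lambda_i >= 0): FAILS
Complementary slackness (lambda_i * g_i(x) = 0 for all i): OK

Verdict: the first failing condition is dual_feasibility -> dual.

dual


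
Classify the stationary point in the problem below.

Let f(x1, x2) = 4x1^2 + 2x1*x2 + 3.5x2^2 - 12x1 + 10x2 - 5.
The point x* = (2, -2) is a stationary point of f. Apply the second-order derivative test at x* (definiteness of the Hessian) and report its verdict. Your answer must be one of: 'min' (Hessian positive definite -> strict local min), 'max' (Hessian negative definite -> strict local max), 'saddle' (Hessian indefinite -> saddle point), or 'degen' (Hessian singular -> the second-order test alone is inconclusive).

Compute the Hessian H = grad^2 f:
  H = [[8, 2], [2, 7]]
Verify stationarity: grad f(x*) = H x* + g = (0, 0).
Eigenvalues of H: 5.4384, 9.5616.
Both eigenvalues > 0, so H is positive definite -> x* is a strict local min.

min


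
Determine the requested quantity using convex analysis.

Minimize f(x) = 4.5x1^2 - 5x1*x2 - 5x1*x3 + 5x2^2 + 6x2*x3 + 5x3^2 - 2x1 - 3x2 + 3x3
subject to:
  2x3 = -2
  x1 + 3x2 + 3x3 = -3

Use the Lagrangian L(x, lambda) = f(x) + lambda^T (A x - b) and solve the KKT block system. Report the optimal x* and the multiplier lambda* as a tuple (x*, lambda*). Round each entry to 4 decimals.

Form the Lagrangian:
  L(x, lambda) = (1/2) x^T Q x + c^T x + lambda^T (A x - b)
Stationarity (grad_x L = 0): Q x + c + A^T lambda = 0.
Primal feasibility: A x = b.

This gives the KKT block system:
  [ Q   A^T ] [ x     ]   [-c ]
  [ A    0  ] [ lambda ] = [ b ]

Solving the linear system:
  x*      = (-0.4463, 0.1488, -1)
  lambda* = (-0.7025, 1.7603)
  f(x*)   = 0.6612

x* = (-0.4463, 0.1488, -1), lambda* = (-0.7025, 1.7603)


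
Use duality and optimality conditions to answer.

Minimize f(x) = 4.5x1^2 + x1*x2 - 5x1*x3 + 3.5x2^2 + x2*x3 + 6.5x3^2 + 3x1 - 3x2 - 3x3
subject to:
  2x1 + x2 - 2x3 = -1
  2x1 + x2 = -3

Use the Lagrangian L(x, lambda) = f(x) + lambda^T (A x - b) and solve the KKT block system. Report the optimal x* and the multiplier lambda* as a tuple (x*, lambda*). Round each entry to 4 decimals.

Form the Lagrangian:
  L(x, lambda) = (1/2) x^T Q x + c^T x + lambda^T (A x - b)
Stationarity (grad_x L = 0): Q x + c + A^T lambda = 0.
Primal feasibility: A x = b.

This gives the KKT block system:
  [ Q   A^T ] [ x     ]   [-c ]
  [ A    0  ] [ lambda ] = [ b ]

Solving the linear system:
  x*      = (-1.6667, 0.3333, -1)
  lambda* = (-3.6667, 7)
  f(x*)   = 7.1667

x* = (-1.6667, 0.3333, -1), lambda* = (-3.6667, 7)


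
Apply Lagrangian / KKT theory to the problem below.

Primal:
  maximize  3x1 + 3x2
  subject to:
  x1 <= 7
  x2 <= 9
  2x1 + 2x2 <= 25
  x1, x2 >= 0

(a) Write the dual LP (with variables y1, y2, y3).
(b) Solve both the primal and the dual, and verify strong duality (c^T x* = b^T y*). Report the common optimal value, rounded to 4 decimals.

The standard primal-dual pair for 'max c^T x s.t. A x <= b, x >= 0' is:
  Dual:  min b^T y  s.t.  A^T y >= c,  y >= 0.

So the dual LP is:
  minimize  7y1 + 9y2 + 25y3
  subject to:
    y1 + 2y3 >= 3
    y2 + 2y3 >= 3
    y1, y2, y3 >= 0

Solving the primal: x* = (3.5, 9).
  primal value c^T x* = 37.5.
Solving the dual: y* = (0, 0, 1.5).
  dual value b^T y* = 37.5.
Strong duality: c^T x* = b^T y*. Confirmed.

37.5


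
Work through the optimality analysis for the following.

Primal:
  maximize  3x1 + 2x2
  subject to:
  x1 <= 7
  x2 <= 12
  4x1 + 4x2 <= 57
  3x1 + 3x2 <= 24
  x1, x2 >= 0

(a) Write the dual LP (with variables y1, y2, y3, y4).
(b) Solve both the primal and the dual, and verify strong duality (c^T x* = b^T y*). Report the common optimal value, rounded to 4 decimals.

The standard primal-dual pair for 'max c^T x s.t. A x <= b, x >= 0' is:
  Dual:  min b^T y  s.t.  A^T y >= c,  y >= 0.

So the dual LP is:
  minimize  7y1 + 12y2 + 57y3 + 24y4
  subject to:
    y1 + 4y3 + 3y4 >= 3
    y2 + 4y3 + 3y4 >= 2
    y1, y2, y3, y4 >= 0

Solving the primal: x* = (7, 1).
  primal value c^T x* = 23.
Solving the dual: y* = (1, 0, 0, 0.6667).
  dual value b^T y* = 23.
Strong duality: c^T x* = b^T y*. Confirmed.

23


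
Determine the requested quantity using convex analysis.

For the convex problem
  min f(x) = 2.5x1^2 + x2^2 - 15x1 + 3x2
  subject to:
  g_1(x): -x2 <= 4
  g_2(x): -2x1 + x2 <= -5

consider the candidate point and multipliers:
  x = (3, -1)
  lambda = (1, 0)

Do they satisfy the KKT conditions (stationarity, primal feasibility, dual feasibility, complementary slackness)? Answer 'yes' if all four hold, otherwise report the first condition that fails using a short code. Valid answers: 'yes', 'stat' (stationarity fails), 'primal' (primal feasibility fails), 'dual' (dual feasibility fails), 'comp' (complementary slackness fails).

Gradient of f: grad f(x) = Q x + c = (0, 1)
Constraint values g_i(x) = a_i^T x - b_i:
  g_1((3, -1)) = -3
  g_2((3, -1)) = -2
Stationarity residual: grad f(x) + sum_i lambda_i a_i = (0, 0)
  -> stationarity OK
Primal feasibility (all g_i <= 0): OK
Dual feasibility (all lambda_i >= 0): OK
Complementary slackness (lambda_i * g_i(x) = 0 for all i): FAILS

Verdict: the first failing condition is complementary_slackness -> comp.

comp


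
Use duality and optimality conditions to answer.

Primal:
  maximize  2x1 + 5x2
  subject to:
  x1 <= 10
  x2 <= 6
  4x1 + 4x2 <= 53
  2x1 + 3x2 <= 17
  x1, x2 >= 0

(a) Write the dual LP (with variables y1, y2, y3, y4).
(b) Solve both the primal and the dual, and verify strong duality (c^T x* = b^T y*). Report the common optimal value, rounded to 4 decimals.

The standard primal-dual pair for 'max c^T x s.t. A x <= b, x >= 0' is:
  Dual:  min b^T y  s.t.  A^T y >= c,  y >= 0.

So the dual LP is:
  minimize  10y1 + 6y2 + 53y3 + 17y4
  subject to:
    y1 + 4y3 + 2y4 >= 2
    y2 + 4y3 + 3y4 >= 5
    y1, y2, y3, y4 >= 0

Solving the primal: x* = (0, 5.6667).
  primal value c^T x* = 28.3333.
Solving the dual: y* = (0, 0, 0, 1.6667).
  dual value b^T y* = 28.3333.
Strong duality: c^T x* = b^T y*. Confirmed.

28.3333


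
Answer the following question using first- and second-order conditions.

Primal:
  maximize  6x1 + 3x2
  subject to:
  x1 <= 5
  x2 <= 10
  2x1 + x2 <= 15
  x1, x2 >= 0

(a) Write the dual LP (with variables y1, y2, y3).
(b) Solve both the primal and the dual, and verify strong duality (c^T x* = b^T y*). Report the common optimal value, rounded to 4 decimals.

The standard primal-dual pair for 'max c^T x s.t. A x <= b, x >= 0' is:
  Dual:  min b^T y  s.t.  A^T y >= c,  y >= 0.

So the dual LP is:
  minimize  5y1 + 10y2 + 15y3
  subject to:
    y1 + 2y3 >= 6
    y2 + y3 >= 3
    y1, y2, y3 >= 0

Solving the primal: x* = (2.5, 10).
  primal value c^T x* = 45.
Solving the dual: y* = (0, 0, 3).
  dual value b^T y* = 45.
Strong duality: c^T x* = b^T y*. Confirmed.

45


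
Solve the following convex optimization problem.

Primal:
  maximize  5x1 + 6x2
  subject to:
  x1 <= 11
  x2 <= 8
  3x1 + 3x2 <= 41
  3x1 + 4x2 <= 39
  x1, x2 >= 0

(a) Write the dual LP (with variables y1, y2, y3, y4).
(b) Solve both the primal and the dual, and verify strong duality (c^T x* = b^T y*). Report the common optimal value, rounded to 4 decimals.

The standard primal-dual pair for 'max c^T x s.t. A x <= b, x >= 0' is:
  Dual:  min b^T y  s.t.  A^T y >= c,  y >= 0.

So the dual LP is:
  minimize  11y1 + 8y2 + 41y3 + 39y4
  subject to:
    y1 + 3y3 + 3y4 >= 5
    y2 + 3y3 + 4y4 >= 6
    y1, y2, y3, y4 >= 0

Solving the primal: x* = (11, 1.5).
  primal value c^T x* = 64.
Solving the dual: y* = (0.5, 0, 0, 1.5).
  dual value b^T y* = 64.
Strong duality: c^T x* = b^T y*. Confirmed.

64


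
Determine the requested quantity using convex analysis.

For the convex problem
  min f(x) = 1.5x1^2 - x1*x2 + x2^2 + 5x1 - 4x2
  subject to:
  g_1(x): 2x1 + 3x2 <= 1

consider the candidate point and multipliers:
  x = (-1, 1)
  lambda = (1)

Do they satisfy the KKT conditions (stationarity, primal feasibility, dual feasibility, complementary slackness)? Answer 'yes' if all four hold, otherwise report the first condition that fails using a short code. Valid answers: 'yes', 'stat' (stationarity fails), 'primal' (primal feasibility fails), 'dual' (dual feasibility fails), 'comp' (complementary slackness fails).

Gradient of f: grad f(x) = Q x + c = (1, -1)
Constraint values g_i(x) = a_i^T x - b_i:
  g_1((-1, 1)) = 0
Stationarity residual: grad f(x) + sum_i lambda_i a_i = (3, 2)
  -> stationarity FAILS
Primal feasibility (all g_i <= 0): OK
Dual feasibility (all lambda_i >= 0): OK
Complementary slackness (lambda_i * g_i(x) = 0 for all i): OK

Verdict: the first failing condition is stationarity -> stat.

stat


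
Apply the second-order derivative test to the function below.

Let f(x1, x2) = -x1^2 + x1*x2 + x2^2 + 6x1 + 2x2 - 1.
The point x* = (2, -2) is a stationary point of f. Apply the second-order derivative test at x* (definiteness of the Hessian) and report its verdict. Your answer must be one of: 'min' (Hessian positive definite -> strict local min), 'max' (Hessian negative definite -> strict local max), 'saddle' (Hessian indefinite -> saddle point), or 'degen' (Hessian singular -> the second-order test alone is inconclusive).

Compute the Hessian H = grad^2 f:
  H = [[-2, 1], [1, 2]]
Verify stationarity: grad f(x*) = H x* + g = (0, 0).
Eigenvalues of H: -2.2361, 2.2361.
Eigenvalues have mixed signs, so H is indefinite -> x* is a saddle point.

saddle


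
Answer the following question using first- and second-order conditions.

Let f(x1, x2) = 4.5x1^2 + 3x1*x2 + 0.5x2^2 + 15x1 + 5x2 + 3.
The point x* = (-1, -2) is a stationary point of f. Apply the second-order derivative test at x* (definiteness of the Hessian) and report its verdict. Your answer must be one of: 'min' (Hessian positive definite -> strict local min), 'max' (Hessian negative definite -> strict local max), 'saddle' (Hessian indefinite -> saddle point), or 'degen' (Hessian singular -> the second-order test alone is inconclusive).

Compute the Hessian H = grad^2 f:
  H = [[9, 3], [3, 1]]
Verify stationarity: grad f(x*) = H x* + g = (0, 0).
Eigenvalues of H: 0, 10.
H has a zero eigenvalue (singular; positive semidefinite but not definite), so H is neither positive definite, negative definite, nor indefinite. The second-order test alone is inconclusive -> degen.
(Indeed, f is constant along the null direction of H through x*, so x* is not a strict local extremum.)

degen


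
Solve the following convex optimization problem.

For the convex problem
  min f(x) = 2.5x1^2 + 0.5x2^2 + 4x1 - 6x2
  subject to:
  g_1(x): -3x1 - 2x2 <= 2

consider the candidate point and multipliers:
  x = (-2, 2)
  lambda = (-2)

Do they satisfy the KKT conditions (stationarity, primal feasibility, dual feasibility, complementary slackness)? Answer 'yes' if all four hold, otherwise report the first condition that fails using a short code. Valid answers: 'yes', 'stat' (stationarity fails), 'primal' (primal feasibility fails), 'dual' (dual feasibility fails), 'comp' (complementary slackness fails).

Gradient of f: grad f(x) = Q x + c = (-6, -4)
Constraint values g_i(x) = a_i^T x - b_i:
  g_1((-2, 2)) = 0
Stationarity residual: grad f(x) + sum_i lambda_i a_i = (0, 0)
  -> stationarity OK
Primal feasibility (all g_i <= 0): OK
Dual feasibility (all lambda_i >= 0): FAILS
Complementary slackness (lambda_i * g_i(x) = 0 for all i): OK

Verdict: the first failing condition is dual_feasibility -> dual.

dual


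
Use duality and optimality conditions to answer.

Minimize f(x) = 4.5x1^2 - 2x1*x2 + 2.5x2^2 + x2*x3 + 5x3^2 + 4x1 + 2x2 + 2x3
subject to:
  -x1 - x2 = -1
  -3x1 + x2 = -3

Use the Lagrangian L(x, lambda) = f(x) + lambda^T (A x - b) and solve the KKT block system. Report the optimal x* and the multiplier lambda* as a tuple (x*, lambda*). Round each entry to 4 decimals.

Form the Lagrangian:
  L(x, lambda) = (1/2) x^T Q x + c^T x + lambda^T (A x - b)
Stationarity (grad_x L = 0): Q x + c + A^T lambda = 0.
Primal feasibility: A x = b.

This gives the KKT block system:
  [ Q   A^T ] [ x     ]   [-c ]
  [ A    0  ] [ lambda ] = [ b ]

Solving the linear system:
  x*      = (1, 0, -0.2)
  lambda* = (3.1, 3.3)
  f(x*)   = 8.3

x* = (1, 0, -0.2), lambda* = (3.1, 3.3)


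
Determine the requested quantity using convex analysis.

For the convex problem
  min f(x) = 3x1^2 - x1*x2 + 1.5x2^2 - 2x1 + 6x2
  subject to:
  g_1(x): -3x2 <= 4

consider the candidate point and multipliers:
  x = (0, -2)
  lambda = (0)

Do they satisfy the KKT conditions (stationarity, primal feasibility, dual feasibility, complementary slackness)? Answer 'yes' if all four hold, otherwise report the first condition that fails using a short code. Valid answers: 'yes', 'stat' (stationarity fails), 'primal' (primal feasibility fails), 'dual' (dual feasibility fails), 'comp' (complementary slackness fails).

Gradient of f: grad f(x) = Q x + c = (0, 0)
Constraint values g_i(x) = a_i^T x - b_i:
  g_1((0, -2)) = 2
Stationarity residual: grad f(x) + sum_i lambda_i a_i = (0, 0)
  -> stationarity OK
Primal feasibility (all g_i <= 0): FAILS
Dual feasibility (all lambda_i >= 0): OK
Complementary slackness (lambda_i * g_i(x) = 0 for all i): OK

Verdict: the first failing condition is primal_feasibility -> primal.

primal


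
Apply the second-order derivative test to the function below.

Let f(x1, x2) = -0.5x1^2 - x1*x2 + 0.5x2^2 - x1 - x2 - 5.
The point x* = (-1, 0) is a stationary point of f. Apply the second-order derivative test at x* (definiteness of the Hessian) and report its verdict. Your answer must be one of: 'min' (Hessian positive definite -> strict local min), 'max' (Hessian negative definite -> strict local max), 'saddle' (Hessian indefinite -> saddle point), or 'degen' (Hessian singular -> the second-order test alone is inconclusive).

Compute the Hessian H = grad^2 f:
  H = [[-1, -1], [-1, 1]]
Verify stationarity: grad f(x*) = H x* + g = (0, 0).
Eigenvalues of H: -1.4142, 1.4142.
Eigenvalues have mixed signs, so H is indefinite -> x* is a saddle point.

saddle


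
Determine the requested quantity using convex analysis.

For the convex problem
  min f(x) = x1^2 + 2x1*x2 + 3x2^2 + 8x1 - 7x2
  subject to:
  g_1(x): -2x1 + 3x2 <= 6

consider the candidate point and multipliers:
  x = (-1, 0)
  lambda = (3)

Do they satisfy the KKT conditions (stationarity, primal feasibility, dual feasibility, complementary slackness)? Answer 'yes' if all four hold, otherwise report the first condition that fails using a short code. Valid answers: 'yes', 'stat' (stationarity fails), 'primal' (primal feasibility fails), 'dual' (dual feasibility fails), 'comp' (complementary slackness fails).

Gradient of f: grad f(x) = Q x + c = (6, -9)
Constraint values g_i(x) = a_i^T x - b_i:
  g_1((-1, 0)) = -4
Stationarity residual: grad f(x) + sum_i lambda_i a_i = (0, 0)
  -> stationarity OK
Primal feasibility (all g_i <= 0): OK
Dual feasibility (all lambda_i >= 0): OK
Complementary slackness (lambda_i * g_i(x) = 0 for all i): FAILS

Verdict: the first failing condition is complementary_slackness -> comp.

comp


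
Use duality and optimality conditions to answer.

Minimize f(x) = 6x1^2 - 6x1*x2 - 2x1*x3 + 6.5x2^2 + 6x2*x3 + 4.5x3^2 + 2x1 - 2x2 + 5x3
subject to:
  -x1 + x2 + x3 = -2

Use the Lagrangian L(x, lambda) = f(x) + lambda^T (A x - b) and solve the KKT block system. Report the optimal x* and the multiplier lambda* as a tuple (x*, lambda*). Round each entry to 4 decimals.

Form the Lagrangian:
  L(x, lambda) = (1/2) x^T Q x + c^T x + lambda^T (A x - b)
Stationarity (grad_x L = 0): Q x + c + A^T lambda = 0.
Primal feasibility: A x = b.

This gives the KKT block system:
  [ Q   A^T ] [ x     ]   [-c ]
  [ A    0  ] [ lambda ] = [ b ]

Solving the linear system:
  x*      = (0.6364, 0.5455, -1.9091)
  lambda* = (10.1818)
  f(x*)   = 5.5

x* = (0.6364, 0.5455, -1.9091), lambda* = (10.1818)


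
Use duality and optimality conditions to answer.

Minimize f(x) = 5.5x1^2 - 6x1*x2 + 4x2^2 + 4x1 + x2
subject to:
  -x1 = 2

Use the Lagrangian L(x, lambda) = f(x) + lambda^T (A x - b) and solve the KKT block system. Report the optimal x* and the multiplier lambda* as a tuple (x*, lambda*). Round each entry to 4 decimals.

Form the Lagrangian:
  L(x, lambda) = (1/2) x^T Q x + c^T x + lambda^T (A x - b)
Stationarity (grad_x L = 0): Q x + c + A^T lambda = 0.
Primal feasibility: A x = b.

This gives the KKT block system:
  [ Q   A^T ] [ x     ]   [-c ]
  [ A    0  ] [ lambda ] = [ b ]

Solving the linear system:
  x*      = (-2, -1.625)
  lambda* = (-8.25)
  f(x*)   = 3.4375

x* = (-2, -1.625), lambda* = (-8.25)


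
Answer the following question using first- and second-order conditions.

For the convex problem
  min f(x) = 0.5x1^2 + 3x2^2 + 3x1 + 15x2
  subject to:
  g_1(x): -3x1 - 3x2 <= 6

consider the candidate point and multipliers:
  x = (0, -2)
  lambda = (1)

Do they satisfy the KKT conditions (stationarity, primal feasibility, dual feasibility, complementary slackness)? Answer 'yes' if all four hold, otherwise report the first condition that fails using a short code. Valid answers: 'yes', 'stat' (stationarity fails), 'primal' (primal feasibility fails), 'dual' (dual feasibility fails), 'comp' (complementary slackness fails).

Gradient of f: grad f(x) = Q x + c = (3, 3)
Constraint values g_i(x) = a_i^T x - b_i:
  g_1((0, -2)) = 0
Stationarity residual: grad f(x) + sum_i lambda_i a_i = (0, 0)
  -> stationarity OK
Primal feasibility (all g_i <= 0): OK
Dual feasibility (all lambda_i >= 0): OK
Complementary slackness (lambda_i * g_i(x) = 0 for all i): OK

Verdict: yes, KKT holds.

yes


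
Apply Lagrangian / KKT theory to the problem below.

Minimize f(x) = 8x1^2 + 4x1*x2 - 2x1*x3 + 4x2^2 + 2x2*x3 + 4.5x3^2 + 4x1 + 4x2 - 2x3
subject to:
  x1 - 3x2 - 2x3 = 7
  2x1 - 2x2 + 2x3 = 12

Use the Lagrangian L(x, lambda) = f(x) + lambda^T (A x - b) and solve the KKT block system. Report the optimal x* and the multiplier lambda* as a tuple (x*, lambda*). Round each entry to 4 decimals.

Form the Lagrangian:
  L(x, lambda) = (1/2) x^T Q x + c^T x + lambda^T (A x - b)
Stationarity (grad_x L = 0): Q x + c + A^T lambda = 0.
Primal feasibility: A x = b.

This gives the KKT block system:
  [ Q   A^T ] [ x     ]   [-c ]
  [ A    0  ] [ lambda ] = [ b ]

Solving the linear system:
  x*      = (1.2764, -3.0342, 1.6894)
  lambda* = (-1.441, -3.7329)
  f(x*)   = 22.236

x* = (1.2764, -3.0342, 1.6894), lambda* = (-1.441, -3.7329)


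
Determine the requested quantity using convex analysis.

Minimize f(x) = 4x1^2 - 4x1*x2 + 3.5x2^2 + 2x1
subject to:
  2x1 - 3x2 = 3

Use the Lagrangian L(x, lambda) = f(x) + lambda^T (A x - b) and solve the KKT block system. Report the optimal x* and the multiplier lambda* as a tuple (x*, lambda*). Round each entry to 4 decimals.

Form the Lagrangian:
  L(x, lambda) = (1/2) x^T Q x + c^T x + lambda^T (A x - b)
Stationarity (grad_x L = 0): Q x + c + A^T lambda = 0.
Primal feasibility: A x = b.

This gives the KKT block system:
  [ Q   A^T ] [ x     ]   [-c ]
  [ A    0  ] [ lambda ] = [ b ]

Solving the linear system:
  x*      = (-0.2308, -1.1538)
  lambda* = (-2.3846)
  f(x*)   = 3.3462

x* = (-0.2308, -1.1538), lambda* = (-2.3846)


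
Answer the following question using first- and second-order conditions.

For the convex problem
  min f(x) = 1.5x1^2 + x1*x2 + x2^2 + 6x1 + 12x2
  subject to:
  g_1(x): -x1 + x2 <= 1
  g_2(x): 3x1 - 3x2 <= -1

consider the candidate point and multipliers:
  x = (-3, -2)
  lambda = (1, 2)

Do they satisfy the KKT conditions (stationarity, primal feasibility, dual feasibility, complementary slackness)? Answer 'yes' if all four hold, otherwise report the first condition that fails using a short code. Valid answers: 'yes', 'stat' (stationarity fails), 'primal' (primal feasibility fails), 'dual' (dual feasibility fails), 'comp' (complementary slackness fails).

Gradient of f: grad f(x) = Q x + c = (-5, 5)
Constraint values g_i(x) = a_i^T x - b_i:
  g_1((-3, -2)) = 0
  g_2((-3, -2)) = -2
Stationarity residual: grad f(x) + sum_i lambda_i a_i = (0, 0)
  -> stationarity OK
Primal feasibility (all g_i <= 0): OK
Dual feasibility (all lambda_i >= 0): OK
Complementary slackness (lambda_i * g_i(x) = 0 for all i): FAILS

Verdict: the first failing condition is complementary_slackness -> comp.

comp


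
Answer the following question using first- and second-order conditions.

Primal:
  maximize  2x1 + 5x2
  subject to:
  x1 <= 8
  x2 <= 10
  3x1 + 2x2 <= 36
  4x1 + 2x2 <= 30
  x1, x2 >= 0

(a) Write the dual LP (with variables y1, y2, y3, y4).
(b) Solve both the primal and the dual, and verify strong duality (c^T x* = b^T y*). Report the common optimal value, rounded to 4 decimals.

The standard primal-dual pair for 'max c^T x s.t. A x <= b, x >= 0' is:
  Dual:  min b^T y  s.t.  A^T y >= c,  y >= 0.

So the dual LP is:
  minimize  8y1 + 10y2 + 36y3 + 30y4
  subject to:
    y1 + 3y3 + 4y4 >= 2
    y2 + 2y3 + 2y4 >= 5
    y1, y2, y3, y4 >= 0

Solving the primal: x* = (2.5, 10).
  primal value c^T x* = 55.
Solving the dual: y* = (0, 4, 0, 0.5).
  dual value b^T y* = 55.
Strong duality: c^T x* = b^T y*. Confirmed.

55


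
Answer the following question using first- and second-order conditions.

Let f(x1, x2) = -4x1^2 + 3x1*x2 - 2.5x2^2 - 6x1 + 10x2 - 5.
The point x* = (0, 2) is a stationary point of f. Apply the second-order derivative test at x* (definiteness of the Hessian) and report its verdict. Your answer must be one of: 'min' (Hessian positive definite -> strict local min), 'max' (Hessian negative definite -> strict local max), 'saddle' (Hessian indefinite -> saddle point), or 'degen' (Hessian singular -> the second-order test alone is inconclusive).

Compute the Hessian H = grad^2 f:
  H = [[-8, 3], [3, -5]]
Verify stationarity: grad f(x*) = H x* + g = (0, 0).
Eigenvalues of H: -9.8541, -3.1459.
Both eigenvalues < 0, so H is negative definite -> x* is a strict local max.

max


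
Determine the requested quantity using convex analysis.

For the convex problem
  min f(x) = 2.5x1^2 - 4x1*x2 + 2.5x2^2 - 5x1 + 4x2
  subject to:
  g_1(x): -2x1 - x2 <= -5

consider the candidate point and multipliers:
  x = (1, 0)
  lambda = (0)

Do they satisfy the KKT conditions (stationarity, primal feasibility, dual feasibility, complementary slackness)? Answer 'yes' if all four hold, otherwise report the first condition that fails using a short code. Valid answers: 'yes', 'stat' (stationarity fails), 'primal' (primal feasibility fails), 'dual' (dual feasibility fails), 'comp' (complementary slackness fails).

Gradient of f: grad f(x) = Q x + c = (0, 0)
Constraint values g_i(x) = a_i^T x - b_i:
  g_1((1, 0)) = 3
Stationarity residual: grad f(x) + sum_i lambda_i a_i = (0, 0)
  -> stationarity OK
Primal feasibility (all g_i <= 0): FAILS
Dual feasibility (all lambda_i >= 0): OK
Complementary slackness (lambda_i * g_i(x) = 0 for all i): OK

Verdict: the first failing condition is primal_feasibility -> primal.

primal


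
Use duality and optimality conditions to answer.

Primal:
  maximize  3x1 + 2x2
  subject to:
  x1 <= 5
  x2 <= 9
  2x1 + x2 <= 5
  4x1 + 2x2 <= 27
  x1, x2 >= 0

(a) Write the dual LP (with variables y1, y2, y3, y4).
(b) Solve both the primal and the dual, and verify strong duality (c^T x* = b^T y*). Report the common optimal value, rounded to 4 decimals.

The standard primal-dual pair for 'max c^T x s.t. A x <= b, x >= 0' is:
  Dual:  min b^T y  s.t.  A^T y >= c,  y >= 0.

So the dual LP is:
  minimize  5y1 + 9y2 + 5y3 + 27y4
  subject to:
    y1 + 2y3 + 4y4 >= 3
    y2 + y3 + 2y4 >= 2
    y1, y2, y3, y4 >= 0

Solving the primal: x* = (0, 5).
  primal value c^T x* = 10.
Solving the dual: y* = (0, 0, 2, 0).
  dual value b^T y* = 10.
Strong duality: c^T x* = b^T y*. Confirmed.

10


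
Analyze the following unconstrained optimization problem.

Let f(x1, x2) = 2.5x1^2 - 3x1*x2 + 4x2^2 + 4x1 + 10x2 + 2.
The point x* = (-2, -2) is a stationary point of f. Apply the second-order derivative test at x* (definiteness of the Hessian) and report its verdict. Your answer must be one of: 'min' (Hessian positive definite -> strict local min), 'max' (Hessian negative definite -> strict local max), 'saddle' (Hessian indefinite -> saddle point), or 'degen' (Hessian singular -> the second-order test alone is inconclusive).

Compute the Hessian H = grad^2 f:
  H = [[5, -3], [-3, 8]]
Verify stationarity: grad f(x*) = H x* + g = (0, 0).
Eigenvalues of H: 3.1459, 9.8541.
Both eigenvalues > 0, so H is positive definite -> x* is a strict local min.

min


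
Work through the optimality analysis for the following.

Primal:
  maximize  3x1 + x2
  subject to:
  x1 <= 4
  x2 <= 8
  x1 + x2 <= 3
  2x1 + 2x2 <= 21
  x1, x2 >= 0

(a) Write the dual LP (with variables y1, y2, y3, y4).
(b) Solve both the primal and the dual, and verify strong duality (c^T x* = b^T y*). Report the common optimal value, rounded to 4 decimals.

The standard primal-dual pair for 'max c^T x s.t. A x <= b, x >= 0' is:
  Dual:  min b^T y  s.t.  A^T y >= c,  y >= 0.

So the dual LP is:
  minimize  4y1 + 8y2 + 3y3 + 21y4
  subject to:
    y1 + y3 + 2y4 >= 3
    y2 + y3 + 2y4 >= 1
    y1, y2, y3, y4 >= 0

Solving the primal: x* = (3, 0).
  primal value c^T x* = 9.
Solving the dual: y* = (0, 0, 3, 0).
  dual value b^T y* = 9.
Strong duality: c^T x* = b^T y*. Confirmed.

9


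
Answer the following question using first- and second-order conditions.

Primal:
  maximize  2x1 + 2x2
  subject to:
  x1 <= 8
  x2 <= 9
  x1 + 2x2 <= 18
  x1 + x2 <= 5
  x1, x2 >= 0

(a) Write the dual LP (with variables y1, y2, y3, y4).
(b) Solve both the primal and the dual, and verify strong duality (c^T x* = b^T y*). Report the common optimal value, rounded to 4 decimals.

The standard primal-dual pair for 'max c^T x s.t. A x <= b, x >= 0' is:
  Dual:  min b^T y  s.t.  A^T y >= c,  y >= 0.

So the dual LP is:
  minimize  8y1 + 9y2 + 18y3 + 5y4
  subject to:
    y1 + y3 + y4 >= 2
    y2 + 2y3 + y4 >= 2
    y1, y2, y3, y4 >= 0

Solving the primal: x* = (5, 0).
  primal value c^T x* = 10.
Solving the dual: y* = (0, 0, 0, 2).
  dual value b^T y* = 10.
Strong duality: c^T x* = b^T y*. Confirmed.

10


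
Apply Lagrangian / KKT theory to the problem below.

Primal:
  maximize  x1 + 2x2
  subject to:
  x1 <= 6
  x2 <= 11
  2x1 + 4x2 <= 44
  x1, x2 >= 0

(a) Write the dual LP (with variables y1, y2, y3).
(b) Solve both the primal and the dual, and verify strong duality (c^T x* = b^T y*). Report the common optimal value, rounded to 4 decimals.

The standard primal-dual pair for 'max c^T x s.t. A x <= b, x >= 0' is:
  Dual:  min b^T y  s.t.  A^T y >= c,  y >= 0.

So the dual LP is:
  minimize  6y1 + 11y2 + 44y3
  subject to:
    y1 + 2y3 >= 1
    y2 + 4y3 >= 2
    y1, y2, y3 >= 0

Solving the primal: x* = (0, 11).
  primal value c^T x* = 22.
Solving the dual: y* = (0, 0, 0.5).
  dual value b^T y* = 22.
Strong duality: c^T x* = b^T y*. Confirmed.

22


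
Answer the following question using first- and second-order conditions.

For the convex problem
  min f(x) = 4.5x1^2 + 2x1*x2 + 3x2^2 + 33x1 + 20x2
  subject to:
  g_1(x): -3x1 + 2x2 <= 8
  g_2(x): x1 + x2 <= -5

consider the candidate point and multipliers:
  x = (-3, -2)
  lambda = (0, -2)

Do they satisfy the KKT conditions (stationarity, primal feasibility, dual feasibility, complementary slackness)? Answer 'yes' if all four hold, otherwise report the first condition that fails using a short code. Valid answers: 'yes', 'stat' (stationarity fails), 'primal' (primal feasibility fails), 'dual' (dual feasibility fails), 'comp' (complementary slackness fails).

Gradient of f: grad f(x) = Q x + c = (2, 2)
Constraint values g_i(x) = a_i^T x - b_i:
  g_1((-3, -2)) = -3
  g_2((-3, -2)) = 0
Stationarity residual: grad f(x) + sum_i lambda_i a_i = (0, 0)
  -> stationarity OK
Primal feasibility (all g_i <= 0): OK
Dual feasibility (all lambda_i >= 0): FAILS
Complementary slackness (lambda_i * g_i(x) = 0 for all i): OK

Verdict: the first failing condition is dual_feasibility -> dual.

dual


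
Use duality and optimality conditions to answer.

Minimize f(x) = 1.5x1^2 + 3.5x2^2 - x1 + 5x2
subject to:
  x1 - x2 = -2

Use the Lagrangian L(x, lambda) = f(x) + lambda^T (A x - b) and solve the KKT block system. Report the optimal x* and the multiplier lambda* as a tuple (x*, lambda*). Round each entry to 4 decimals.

Form the Lagrangian:
  L(x, lambda) = (1/2) x^T Q x + c^T x + lambda^T (A x - b)
Stationarity (grad_x L = 0): Q x + c + A^T lambda = 0.
Primal feasibility: A x = b.

This gives the KKT block system:
  [ Q   A^T ] [ x     ]   [-c ]
  [ A    0  ] [ lambda ] = [ b ]

Solving the linear system:
  x*      = (-1.8, 0.2)
  lambda* = (6.4)
  f(x*)   = 7.8

x* = (-1.8, 0.2), lambda* = (6.4)


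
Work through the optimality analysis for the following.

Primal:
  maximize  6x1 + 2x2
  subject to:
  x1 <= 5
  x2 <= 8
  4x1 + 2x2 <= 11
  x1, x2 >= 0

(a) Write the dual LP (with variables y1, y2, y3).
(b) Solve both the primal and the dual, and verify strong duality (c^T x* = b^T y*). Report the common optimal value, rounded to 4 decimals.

The standard primal-dual pair for 'max c^T x s.t. A x <= b, x >= 0' is:
  Dual:  min b^T y  s.t.  A^T y >= c,  y >= 0.

So the dual LP is:
  minimize  5y1 + 8y2 + 11y3
  subject to:
    y1 + 4y3 >= 6
    y2 + 2y3 >= 2
    y1, y2, y3 >= 0

Solving the primal: x* = (2.75, 0).
  primal value c^T x* = 16.5.
Solving the dual: y* = (0, 0, 1.5).
  dual value b^T y* = 16.5.
Strong duality: c^T x* = b^T y*. Confirmed.

16.5
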